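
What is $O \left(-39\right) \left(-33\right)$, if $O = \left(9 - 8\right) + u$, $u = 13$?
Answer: $18018$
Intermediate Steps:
$O = 14$ ($O = \left(9 - 8\right) + 13 = 1 + 13 = 14$)
$O \left(-39\right) \left(-33\right) = 14 \left(-39\right) \left(-33\right) = \left(-546\right) \left(-33\right) = 18018$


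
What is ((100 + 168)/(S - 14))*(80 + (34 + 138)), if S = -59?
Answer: -67536/73 ≈ -925.15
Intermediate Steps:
((100 + 168)/(S - 14))*(80 + (34 + 138)) = ((100 + 168)/(-59 - 14))*(80 + (34 + 138)) = (268/(-73))*(80 + 172) = (268*(-1/73))*252 = -268/73*252 = -67536/73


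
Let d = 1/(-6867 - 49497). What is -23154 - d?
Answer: -1305052055/56364 ≈ -23154.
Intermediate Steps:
d = -1/56364 (d = 1/(-56364) = -1/56364 ≈ -1.7742e-5)
-23154 - d = -23154 - 1*(-1/56364) = -23154 + 1/56364 = -1305052055/56364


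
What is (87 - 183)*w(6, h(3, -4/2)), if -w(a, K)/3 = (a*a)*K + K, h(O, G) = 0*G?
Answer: 0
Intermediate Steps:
h(O, G) = 0
w(a, K) = -3*K - 3*K*a² (w(a, K) = -3*((a*a)*K + K) = -3*(a²*K + K) = -3*(K*a² + K) = -3*(K + K*a²) = -3*K - 3*K*a²)
(87 - 183)*w(6, h(3, -4/2)) = (87 - 183)*(-3*0*(1 + 6²)) = -(-288)*0*(1 + 36) = -(-288)*0*37 = -96*0 = 0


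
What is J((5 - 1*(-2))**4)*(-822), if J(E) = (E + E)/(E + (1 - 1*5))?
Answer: -1315748/799 ≈ -1646.7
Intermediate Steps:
J(E) = 2*E/(-4 + E) (J(E) = (2*E)/(E + (1 - 5)) = (2*E)/(E - 4) = (2*E)/(-4 + E) = 2*E/(-4 + E))
J((5 - 1*(-2))**4)*(-822) = (2*(5 - 1*(-2))**4/(-4 + (5 - 1*(-2))**4))*(-822) = (2*(5 + 2)**4/(-4 + (5 + 2)**4))*(-822) = (2*7**4/(-4 + 7**4))*(-822) = (2*2401/(-4 + 2401))*(-822) = (2*2401/2397)*(-822) = (2*2401*(1/2397))*(-822) = (4802/2397)*(-822) = -1315748/799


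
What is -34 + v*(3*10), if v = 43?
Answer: 1256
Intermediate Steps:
-34 + v*(3*10) = -34 + 43*(3*10) = -34 + 43*30 = -34 + 1290 = 1256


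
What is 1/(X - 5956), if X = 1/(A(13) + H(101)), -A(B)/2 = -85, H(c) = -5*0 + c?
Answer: -271/1614075 ≈ -0.00016790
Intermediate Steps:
H(c) = c (H(c) = 0 + c = c)
A(B) = 170 (A(B) = -2*(-85) = 170)
X = 1/271 (X = 1/(170 + 101) = 1/271 ≈ 0.0036900)
1/(X - 5956) = 1/(1/271 - 5956) = 1/(-1614075/271) = -271/1614075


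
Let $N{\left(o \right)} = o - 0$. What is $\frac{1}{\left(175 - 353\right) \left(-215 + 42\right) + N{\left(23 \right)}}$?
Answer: $\frac{1}{30817} \approx 3.245 \cdot 10^{-5}$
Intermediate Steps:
$N{\left(o \right)} = o$ ($N{\left(o \right)} = o + 0 = o$)
$\frac{1}{\left(175 - 353\right) \left(-215 + 42\right) + N{\left(23 \right)}} = \frac{1}{\left(175 - 353\right) \left(-215 + 42\right) + 23} = \frac{1}{\left(-178\right) \left(-173\right) + 23} = \frac{1}{30794 + 23} = \frac{1}{30817}$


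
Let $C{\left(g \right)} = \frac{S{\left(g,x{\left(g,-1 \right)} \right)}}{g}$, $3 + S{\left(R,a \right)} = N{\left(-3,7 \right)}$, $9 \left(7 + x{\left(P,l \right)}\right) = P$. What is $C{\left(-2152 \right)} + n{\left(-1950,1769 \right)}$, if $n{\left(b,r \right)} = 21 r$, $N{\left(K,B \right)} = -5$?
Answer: $\frac{9993082}{269} \approx 37149.0$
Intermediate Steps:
$x{\left(P,l \right)} = -7 + \frac{P}{9}$
$S{\left(R,a \right)} = -8$ ($S{\left(R,a \right)} = -3 - 5 = -8$)
$C{\left(g \right)} = - \frac{8}{g}$
$C{\left(-2152 \right)} + n{\left(-1950,1769 \right)} = - \frac{8}{-2152} + 21 \cdot 1769 = \left(-8\right) \left(- \frac{1}{2152}\right) + 37149 = \frac{1}{269} + 37149 = \frac{9993082}{269}$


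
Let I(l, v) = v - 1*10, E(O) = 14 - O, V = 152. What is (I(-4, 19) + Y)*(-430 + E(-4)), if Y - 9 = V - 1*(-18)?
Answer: -77456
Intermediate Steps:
Y = 179 (Y = 9 + (152 - 1*(-18)) = 9 + (152 + 18) = 9 + 170 = 179)
I(l, v) = -10 + v (I(l, v) = v - 10 = -10 + v)
(I(-4, 19) + Y)*(-430 + E(-4)) = ((-10 + 19) + 179)*(-430 + (14 - 1*(-4))) = (9 + 179)*(-430 + (14 + 4)) = 188*(-430 + 18) = 188*(-412) = -77456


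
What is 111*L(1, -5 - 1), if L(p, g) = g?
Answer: -666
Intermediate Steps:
111*L(1, -5 - 1) = 111*(-5 - 1) = 111*(-6) = -666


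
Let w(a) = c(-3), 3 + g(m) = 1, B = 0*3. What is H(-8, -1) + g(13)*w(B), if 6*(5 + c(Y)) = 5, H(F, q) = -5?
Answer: 10/3 ≈ 3.3333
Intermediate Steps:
B = 0
g(m) = -2 (g(m) = -3 + 1 = -2)
c(Y) = -25/6 (c(Y) = -5 + (⅙)*5 = -5 + ⅚ = -25/6)
w(a) = -25/6
H(-8, -1) + g(13)*w(B) = -5 - 2*(-25/6) = -5 + 25/3 = 10/3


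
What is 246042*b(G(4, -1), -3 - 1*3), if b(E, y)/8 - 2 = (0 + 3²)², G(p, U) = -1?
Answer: 163371888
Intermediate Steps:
b(E, y) = 664 (b(E, y) = 16 + 8*(0 + 3²)² = 16 + 8*(0 + 9)² = 16 + 8*9² = 16 + 8*81 = 16 + 648 = 664)
246042*b(G(4, -1), -3 - 1*3) = 246042*664 = 163371888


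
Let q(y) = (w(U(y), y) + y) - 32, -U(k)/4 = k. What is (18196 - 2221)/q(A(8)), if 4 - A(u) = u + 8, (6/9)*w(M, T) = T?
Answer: -15975/62 ≈ -257.66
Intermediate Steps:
U(k) = -4*k
w(M, T) = 3*T/2
A(u) = -4 - u (A(u) = 4 - (u + 8) = 4 - (8 + u) = 4 + (-8 - u) = -4 - u)
q(y) = -32 + 5*y/2 (q(y) = (3*y/2 + y) - 32 = 5*y/2 - 32 = -32 + 5*y/2)
(18196 - 2221)/q(A(8)) = (18196 - 2221)/(-32 + 5*(-4 - 1*8)/2) = 15975/(-32 + 5*(-4 - 8)/2) = 15975/(-32 + (5/2)*(-12)) = 15975/(-32 - 30) = 15975/(-62) = 15975*(-1/62) = -15975/62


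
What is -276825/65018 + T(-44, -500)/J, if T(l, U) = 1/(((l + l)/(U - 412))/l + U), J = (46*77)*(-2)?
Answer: -111779095945023/26253603330878 ≈ -4.2577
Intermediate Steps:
J = -7084 (J = 3542*(-2) = -7084)
T(l, U) = 1/(U + 2/(-412 + U)) (T(l, U) = 1/(((2*l)/(-412 + U))/l + U) = 1/((2*l/(-412 + U))/l + U) = 1/(2/(-412 + U) + U) = 1/(U + 2/(-412 + U)))
-276825/65018 + T(-44, -500)/J = -276825/65018 + ((-412 - 500)/(2 + (-500)² - 412*(-500)))/(-7084) = -276825*1/65018 + (-912/(2 + 250000 + 206000))*(-1/7084) = -276825/65018 + (-912/456002)*(-1/7084) = -276825/65018 + ((1/456002)*(-912))*(-1/7084) = -276825/65018 - 456/228001*(-1/7084) = -276825/65018 + 114/403789771 = -111779095945023/26253603330878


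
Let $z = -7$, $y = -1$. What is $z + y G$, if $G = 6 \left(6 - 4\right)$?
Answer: $-19$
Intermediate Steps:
$G = 12$ ($G = 6 \cdot 2 = 12$)
$z + y G = -7 - 12 = -19$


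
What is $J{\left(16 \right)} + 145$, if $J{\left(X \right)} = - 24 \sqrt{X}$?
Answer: $49$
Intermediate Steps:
$J{\left(16 \right)} + 145 = - 24 \sqrt{16} + 145 = \left(-24\right) 4 + 145 = -96 + 145 = 49$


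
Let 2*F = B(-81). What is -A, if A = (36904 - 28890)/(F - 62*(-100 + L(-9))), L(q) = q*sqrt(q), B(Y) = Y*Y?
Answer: -303906908/370728625 + 53661744*I/370728625 ≈ -0.81976 + 0.14475*I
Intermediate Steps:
B(Y) = Y**2
F = 6561/2 (F = (1/2)*(-81)**2 = (1/2)*6561 = 6561/2 ≈ 3280.5)
L(q) = q**(3/2)
A = 32056*(18961/2 - 1674*I)/370728625 (A = (36904 - 28890)/(6561/2 - 62*(-100 + (-9)**(3/2))) = 8014/(6561/2 - 62*(-100 - 27*I)) = 8014/(6561/2 + (6200 + 1674*I)) = 8014/(18961/2 + 1674*I) = 8014*(4*(18961/2 - 1674*I)/370728625) = 32056*(18961/2 - 1674*I)/370728625 ≈ 0.81976 - 0.14475*I)
-A = -(303906908/370728625 - 53661744*I/370728625) = -303906908/370728625 + 53661744*I/370728625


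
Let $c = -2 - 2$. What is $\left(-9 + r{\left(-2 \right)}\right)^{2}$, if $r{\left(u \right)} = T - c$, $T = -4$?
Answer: $81$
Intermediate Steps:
$c = -4$
$r{\left(u \right)} = 0$ ($r{\left(u \right)} = -4 - -4 = -4 + 4 = 0$)
$\left(-9 + r{\left(-2 \right)}\right)^{2} = \left(-9 + 0\right)^{2} = \left(-9\right)^{2} = 81$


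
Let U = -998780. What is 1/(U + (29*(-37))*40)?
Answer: -1/1041700 ≈ -9.5997e-7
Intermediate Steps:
1/(U + (29*(-37))*40) = 1/(-998780 + (29*(-37))*40) = 1/(-998780 - 1073*40) = 1/(-998780 - 42920) = 1/(-1041700) = -1/1041700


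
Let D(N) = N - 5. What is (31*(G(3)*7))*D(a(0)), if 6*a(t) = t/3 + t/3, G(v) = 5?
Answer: -5425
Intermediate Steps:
a(t) = t/9 (a(t) = (t/3 + t/3)/6 = (2*t/3)/6 = t/9)
D(N) = -5 + N
(31*(G(3)*7))*D(a(0)) = (31*(5*7))*(-5 + (⅑)*0) = (31*35)*(-5 + 0) = 1085*(-5) = -5425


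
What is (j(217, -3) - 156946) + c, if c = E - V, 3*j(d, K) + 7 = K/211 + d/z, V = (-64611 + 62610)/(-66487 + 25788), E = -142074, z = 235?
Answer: -603444472211914/2018059915 ≈ -2.9902e+5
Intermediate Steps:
V = 2001/40699 (V = -2001/(-40699) = -2001*(-1/40699) = 2001/40699 ≈ 0.049166)
j(d, K) = -7/3 + K/633 + d/705 (j(d, K) = -7/3 + (K/211 + d/235)/3 = -7/3 + (K/633 + d/705) = -7/3 + K/633 + d/705)
c = -5782271727/40699 (c = -142074 - 1*2001/40699 = -142074 - 2001/40699 = -5782271727/40699 ≈ -1.4207e+5)
(j(217, -3) - 156946) + c = ((-7/3 + (1/633)*(-3) + (1/705)*217) - 156946) - 5782271727/40699 = ((-7/3 - 1/211 + 217/705) - 156946) - 5782271727/40699 = (-100671/49585 - 156946) - 5782271727/40699 = -7782268081/49585 - 5782271727/40699 = -603444472211914/2018059915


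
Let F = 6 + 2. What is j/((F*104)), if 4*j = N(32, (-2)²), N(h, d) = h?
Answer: 1/104 ≈ 0.0096154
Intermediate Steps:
j = 8 (j = (¼)*32 = 8)
F = 8
j/((F*104)) = 8/((8*104)) = 8/832 = 8*(1/832) = 1/104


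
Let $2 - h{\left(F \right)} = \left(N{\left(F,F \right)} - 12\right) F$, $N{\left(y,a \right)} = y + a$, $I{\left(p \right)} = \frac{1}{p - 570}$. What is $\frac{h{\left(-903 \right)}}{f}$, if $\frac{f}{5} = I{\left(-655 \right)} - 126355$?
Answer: $\frac{100551185}{38696219} \approx 2.5985$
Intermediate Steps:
$I{\left(p \right)} = \frac{1}{-570 + p}$
$f = - \frac{154784876}{245}$ ($f = 5 \left(\frac{1}{-570 - 655} - 126355\right) = 5 \left(\frac{1}{-1225} - 126355\right) = 5 \left(- \frac{1}{1225} - 126355\right) = 5 \left(- \frac{154784876}{1225}\right) = - \frac{154784876}{245} \approx -6.3178 \cdot 10^{5}$)
$N{\left(y,a \right)} = a + y$
$h{\left(F \right)} = 2 - F \left(-12 + 2 F\right)$ ($h{\left(F \right)} = 2 - \left(\left(F + F\right) - 12\right) F = 2 - \left(2 F - 12\right) F = 2 - \left(-12 + 2 F\right) F = 2 - F \left(-12 + 2 F\right)$)
$\frac{h{\left(-903 \right)}}{f} = \frac{2 - 2 \left(-903\right)^{2} + 12 \left(-903\right)}{- \frac{154784876}{245}} = \left(2 - 1630818 - 10836\right) \left(- \frac{245}{154784876}\right) = \left(-1641652\right) \left(- \frac{245}{154784876}\right) = \frac{100551185}{38696219}$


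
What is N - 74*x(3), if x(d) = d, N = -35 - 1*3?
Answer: -260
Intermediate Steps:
N = -38 (N = -35 - 3 = -38)
N - 74*x(3) = -38 - 74*3 = -38 - 222 = -260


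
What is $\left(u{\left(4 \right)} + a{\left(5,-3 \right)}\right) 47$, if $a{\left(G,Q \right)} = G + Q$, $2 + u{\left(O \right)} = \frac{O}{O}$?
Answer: $47$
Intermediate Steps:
$u{\left(O \right)} = -1$ ($u{\left(O \right)} = -2 + \frac{O}{O} = -2 + 1 = -1$)
$\left(u{\left(4 \right)} + a{\left(5,-3 \right)}\right) 47 = \left(-1 + \left(5 - 3\right)\right) 47 = \left(-1 + 2\right) 47 = 1 \cdot 47 = 47$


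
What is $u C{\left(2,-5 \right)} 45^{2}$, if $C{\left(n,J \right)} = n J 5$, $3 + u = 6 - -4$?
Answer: $-708750$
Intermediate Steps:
$u = 7$ ($u = -3 + \left(6 - -4\right) = -3 + \left(6 + 4\right) = -3 + 10 = 7$)
$C{\left(n,J \right)} = 5 J n$ ($C{\left(n,J \right)} = J n 5 = 5 J n$)
$u C{\left(2,-5 \right)} 45^{2} = 7 \cdot 5 \left(-5\right) 2 \cdot 45^{2} = 7 \left(-50\right) 2025 = \left(-350\right) 2025 = -708750$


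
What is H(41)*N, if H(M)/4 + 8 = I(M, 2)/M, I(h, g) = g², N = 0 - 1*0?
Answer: 0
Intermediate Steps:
N = 0 (N = 0 + 0 = 0)
H(M) = -32 + 16/M (H(M) = -32 + 4*(2²/M) = -32 + 4*(4/M) = -32 + 16/M)
H(41)*N = (-32 + 16/41)*0 = -1296/41*0 = 0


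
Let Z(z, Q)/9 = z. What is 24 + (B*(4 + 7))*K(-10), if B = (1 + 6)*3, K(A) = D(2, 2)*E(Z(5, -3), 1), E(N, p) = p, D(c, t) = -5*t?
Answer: -2286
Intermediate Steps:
Z(z, Q) = 9*z
K(A) = -10 (K(A) = -5*2*1 = -10*1 = -10)
B = 21 (B = 7*3 = 21)
24 + (B*(4 + 7))*K(-10) = 24 + (21*(4 + 7))*(-10) = 24 + (21*11)*(-10) = 24 + 231*(-10) = 24 - 2310 = -2286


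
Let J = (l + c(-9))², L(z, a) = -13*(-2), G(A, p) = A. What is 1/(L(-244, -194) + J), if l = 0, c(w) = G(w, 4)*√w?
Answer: -1/703 ≈ -0.0014225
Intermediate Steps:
L(z, a) = 26
c(w) = w^(3/2) (c(w) = w*√w = w^(3/2))
J = -729 (J = (0 + (-9)^(3/2))² = (0 - 27*I)² = (-27*I)² = -729)
1/(L(-244, -194) + J) = 1/(26 - 729) = 1/(-703) = -1/703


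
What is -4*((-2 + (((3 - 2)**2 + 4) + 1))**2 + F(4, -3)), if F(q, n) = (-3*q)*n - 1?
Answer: -204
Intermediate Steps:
F(q, n) = -1 - 3*n*q (F(q, n) = -3*n*q - 1 = -1 - 3*n*q)
-4*((-2 + (((3 - 2)**2 + 4) + 1))**2 + F(4, -3)) = -4*((-2 + (((3 - 2)**2 + 4) + 1))**2 + (-1 - 3*(-3)*4)) = -4*((-2 + ((1**2 + 4) + 1))**2 + (-1 + 36)) = -4*((-2 + ((1 + 4) + 1))**2 + 35) = -4*((-2 + (5 + 1))**2 + 35) = -4*((-2 + 6)**2 + 35) = -4*(4**2 + 35) = -4*(16 + 35) = -4*51 = -204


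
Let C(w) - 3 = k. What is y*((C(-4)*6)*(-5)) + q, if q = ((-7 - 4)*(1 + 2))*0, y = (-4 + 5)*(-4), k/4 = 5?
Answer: 2760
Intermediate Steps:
k = 20 (k = 4*5 = 20)
C(w) = 23 (C(w) = 3 + 20 = 23)
y = -4 (y = 1*(-4) = -4)
q = 0 (q = -11*3*0 = -33*0 = 0)
y*((C(-4)*6)*(-5)) + q = -4*23*6*(-5) + 0 = -552*(-5) + 0 = -4*(-690) + 0 = 2760 + 0 = 2760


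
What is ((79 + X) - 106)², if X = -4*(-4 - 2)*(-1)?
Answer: 2601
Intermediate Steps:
X = -24 (X = -4*(-6)*(-1) = 24*(-1) = -24)
((79 + X) - 106)² = ((79 - 24) - 106)² = (55 - 106)² = (-51)² = 2601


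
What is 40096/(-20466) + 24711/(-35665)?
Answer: -967879583/364959945 ≈ -2.6520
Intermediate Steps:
40096/(-20466) + 24711/(-35665) = 40096*(-1/20466) + 24711*(-1/35665) = -20048/10233 - 24711/35665 = -967879583/364959945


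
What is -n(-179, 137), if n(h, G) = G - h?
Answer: -316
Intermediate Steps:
-n(-179, 137) = -(137 - 1*(-179)) = -(137 + 179) = -1*316 = -316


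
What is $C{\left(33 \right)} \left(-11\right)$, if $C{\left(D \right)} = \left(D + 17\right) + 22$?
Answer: $-792$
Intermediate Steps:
$C{\left(D \right)} = 39 + D$ ($C{\left(D \right)} = \left(17 + D\right) + 22 = 39 + D$)
$C{\left(33 \right)} \left(-11\right) = \left(39 + 33\right) \left(-11\right) = 72 \left(-11\right) = -792$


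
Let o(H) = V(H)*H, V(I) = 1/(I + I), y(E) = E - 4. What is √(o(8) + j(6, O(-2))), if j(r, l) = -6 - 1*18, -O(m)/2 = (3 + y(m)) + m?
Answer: I*√94/2 ≈ 4.8477*I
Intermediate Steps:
y(E) = -4 + E
O(m) = 2 - 4*m (O(m) = -2*((3 + (-4 + m)) + m) = -2*((-1 + m) + m) = -2*(-1 + 2*m) = 2 - 4*m)
j(r, l) = -24 (j(r, l) = -6 - 18 = -24)
V(I) = 1/(2*I)
o(H) = ½ (o(H) = (1/(2*H))*H = ½)
√(o(8) + j(6, O(-2))) = √(½ - 24) = √(-47/2) = I*√94/2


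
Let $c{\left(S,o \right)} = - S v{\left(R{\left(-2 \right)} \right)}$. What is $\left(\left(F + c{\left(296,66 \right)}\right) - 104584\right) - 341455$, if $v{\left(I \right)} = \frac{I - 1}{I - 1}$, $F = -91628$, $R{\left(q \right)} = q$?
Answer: $-537963$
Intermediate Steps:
$v{\left(I \right)} = 1$ ($v{\left(I \right)} = \frac{-1 + I}{-1 + I} = 1$)
$c{\left(S,o \right)} = - S$ ($c{\left(S,o \right)} = - S 1 = - S$)
$\left(\left(F + c{\left(296,66 \right)}\right) - 104584\right) - 341455 = \left(\left(-91628 - 296\right) - 104584\right) - 341455 = \left(-91924 - 104584\right) - 341455 = -196508 - 341455 = -537963$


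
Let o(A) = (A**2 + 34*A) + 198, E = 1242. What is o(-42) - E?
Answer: -708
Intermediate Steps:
o(A) = 198 + A**2 + 34*A
o(-42) - E = (198 + (-42)**2 + 34*(-42)) - 1*1242 = (198 + 1764 - 1428) - 1242 = 534 - 1242 = -708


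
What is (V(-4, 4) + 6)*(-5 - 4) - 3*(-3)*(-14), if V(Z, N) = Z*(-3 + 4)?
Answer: -144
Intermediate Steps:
V(Z, N) = Z (V(Z, N) = Z*1 = Z)
(V(-4, 4) + 6)*(-5 - 4) - 3*(-3)*(-14) = (-4 + 6)*(-5 - 4) - 3*(-3)*(-14) = 2*(-9) + 9*(-14) = -18 - 126 = -144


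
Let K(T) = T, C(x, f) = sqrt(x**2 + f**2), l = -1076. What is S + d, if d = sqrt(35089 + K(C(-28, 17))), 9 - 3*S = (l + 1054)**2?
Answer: -475/3 + sqrt(35089 + sqrt(1073)) ≈ 29.075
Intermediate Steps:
C(x, f) = sqrt(f**2 + x**2)
S = -475/3 (S = 3 - (-1076 + 1054)**2/3 = 3 - 1/3*(-22)**2 = 3 - 1/3*484 = 3 - 484/3 = -475/3 ≈ -158.33)
d = sqrt(35089 + sqrt(1073)) (d = sqrt(35089 + sqrt(17**2 + (-28)**2)) = sqrt(35089 + sqrt(289 + 784)) = sqrt(35089 + sqrt(1073)) ≈ 187.41)
S + d = -475/3 + sqrt(35089 + sqrt(1073))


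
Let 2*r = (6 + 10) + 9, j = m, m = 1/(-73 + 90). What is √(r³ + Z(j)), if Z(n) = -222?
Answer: √27698/4 ≈ 41.607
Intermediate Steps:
m = 1/17 ≈ 0.058824
j = 1/17 ≈ 0.058824
r = 25/2 (r = ((6 + 10) + 9)/2 = (16 + 9)/2 = (½)*25 = 25/2 ≈ 12.500)
√(r³ + Z(j)) = √((25/2)³ - 222) = √(15625/8 - 222) = √(13849/8) = √27698/4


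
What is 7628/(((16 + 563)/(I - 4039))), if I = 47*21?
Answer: -23280656/579 ≈ -40208.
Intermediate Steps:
I = 987
7628/(((16 + 563)/(I - 4039))) = 7628/(((16 + 563)/(987 - 4039))) = 7628/((579/(-3052))) = 7628/((579*(-1/3052))) = 7628/(-579/3052) = 7628*(-3052/579) = -23280656/579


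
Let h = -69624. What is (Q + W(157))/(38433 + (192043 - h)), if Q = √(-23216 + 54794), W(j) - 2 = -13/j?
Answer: 301/47115700 + √31578/300100 ≈ 0.00059853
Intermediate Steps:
W(j) = 2 - 13/j
Q = √31578 ≈ 177.70
(Q + W(157))/(38433 + (192043 - h)) = (√31578 + (2 - 13/157))/(38433 + (192043 - 1*(-69624))) = (√31578 + (2 - 13*1/157))/(38433 + (192043 + 69624)) = (√31578 + (2 - 13/157))/(38433 + 261667) = (√31578 + 301/157)/300100 = (301/157 + √31578)*(1/300100) = 301/47115700 + √31578/300100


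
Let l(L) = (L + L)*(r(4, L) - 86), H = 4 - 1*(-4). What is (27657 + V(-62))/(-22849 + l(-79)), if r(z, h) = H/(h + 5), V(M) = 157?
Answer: -1029118/342025 ≈ -3.0089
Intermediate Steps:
H = 8 (H = 4 + 4 = 8)
r(z, h) = 8/(5 + h) (r(z, h) = 8/(h + 5) = 8/(5 + h))
l(L) = 2*L*(-86 + 8/(5 + L)) (l(L) = (L + L)*(8/(5 + L) - 86) = (2*L)*(-86 + 8/(5 + L)) = 2*L*(-86 + 8/(5 + L)))
(27657 + V(-62))/(-22849 + l(-79)) = (27657 + 157)/(-22849 - 4*(-79)*(211 + 43*(-79))/(5 - 79)) = 27814/(-22849 - 4*(-79)*(211 - 3397)/(-74)) = 27814/(-22849 - 4*(-79)*(-1/74)*(-3186)) = 27814/(-22849 + 503388/37) = 27814/(-342025/37) = 27814*(-37/342025) = -1029118/342025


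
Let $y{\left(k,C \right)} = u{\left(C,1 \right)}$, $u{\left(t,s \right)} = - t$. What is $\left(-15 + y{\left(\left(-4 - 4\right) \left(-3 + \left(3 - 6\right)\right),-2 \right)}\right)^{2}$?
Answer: $169$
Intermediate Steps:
$y{\left(k,C \right)} = - C$
$\left(-15 + y{\left(\left(-4 - 4\right) \left(-3 + \left(3 - 6\right)\right),-2 \right)}\right)^{2} = \left(-15 - -2\right)^{2} = \left(-15 + 2\right)^{2} = \left(-13\right)^{2} = 169$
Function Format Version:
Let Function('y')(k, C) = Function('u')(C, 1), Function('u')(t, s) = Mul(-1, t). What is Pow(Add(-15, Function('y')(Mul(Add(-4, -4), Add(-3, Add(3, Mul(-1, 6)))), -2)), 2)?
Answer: 169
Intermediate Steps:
Function('y')(k, C) = Mul(-1, C)
Pow(Add(-15, Function('y')(Mul(Add(-4, -4), Add(-3, Add(3, Mul(-1, 6)))), -2)), 2) = Pow(Add(-15, Mul(-1, -2)), 2) = Pow(Add(-15, 2), 2) = Pow(-13, 2) = 169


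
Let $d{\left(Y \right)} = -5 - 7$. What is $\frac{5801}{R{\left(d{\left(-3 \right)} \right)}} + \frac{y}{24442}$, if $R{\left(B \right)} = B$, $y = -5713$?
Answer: $- \frac{70928299}{146652} \approx -483.65$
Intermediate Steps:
$d{\left(Y \right)} = -12$ ($d{\left(Y \right)} = -5 - 7 = -12$)
$\frac{5801}{R{\left(d{\left(-3 \right)} \right)}} + \frac{y}{24442} = \frac{5801}{-12} - \frac{5713}{24442} = 5801 \left(- \frac{1}{12}\right) - \frac{5713}{24442} = - \frac{5801}{12} - \frac{5713}{24442} = - \frac{70928299}{146652}$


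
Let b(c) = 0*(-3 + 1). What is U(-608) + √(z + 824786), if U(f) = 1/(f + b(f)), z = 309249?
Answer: -1/608 + √1134035 ≈ 1064.9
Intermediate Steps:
b(c) = 0 (b(c) = 0*(-2) = 0)
U(f) = 1/f (U(f) = 1/(f + 0) = 1/f)
U(-608) + √(z + 824786) = 1/(-608) + √(309249 + 824786) = -1/608 + √1134035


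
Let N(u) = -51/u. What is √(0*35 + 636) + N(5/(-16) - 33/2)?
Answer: 816/269 + 2*√159 ≈ 28.253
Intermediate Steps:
√(0*35 + 636) + N(5/(-16) - 33/2) = √(0*35 + 636) - 51/(5/(-16) - 33/2) = √(0 + 636) - 51/(5*(-1/16) - 33*½) = √636 - 51/(-5/16 - 33/2) = 2*√159 - 51/(-269/16) = 2*√159 - 51*(-16/269) = 2*√159 + 816/269 = 816/269 + 2*√159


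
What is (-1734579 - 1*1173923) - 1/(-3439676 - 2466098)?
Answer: -17176955490547/5905774 ≈ -2.9085e+6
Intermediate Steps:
(-1734579 - 1*1173923) - 1/(-3439676 - 2466098) = (-1734579 - 1173923) - 1/(-5905774) = -2908502 - 1*(-1/5905774) = -2908502 + 1/5905774 = -17176955490547/5905774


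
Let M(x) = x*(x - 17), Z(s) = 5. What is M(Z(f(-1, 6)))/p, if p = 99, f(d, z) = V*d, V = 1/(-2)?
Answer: -20/33 ≈ -0.60606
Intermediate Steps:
V = -1/2 ≈ -0.50000
f(d, z) = -d/2
M(x) = x*(-17 + x)
M(Z(f(-1, 6)))/p = (5*(-17 + 5))/99 = (5*(-12))*(1/99) = -60*1/99 = -20/33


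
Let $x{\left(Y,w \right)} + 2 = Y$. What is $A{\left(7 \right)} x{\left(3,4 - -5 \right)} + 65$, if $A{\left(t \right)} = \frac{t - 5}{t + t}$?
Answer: $\frac{456}{7} \approx 65.143$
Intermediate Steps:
$A{\left(t \right)} = \frac{-5 + t}{2 t}$
$x{\left(Y,w \right)} = -2 + Y$
$A{\left(7 \right)} x{\left(3,4 - -5 \right)} + 65 = \frac{-5 + 7}{2 \cdot 7} \left(-2 + 3\right) + 65 = \frac{1}{2} \cdot \frac{1}{7} \cdot 2 \cdot 1 + 65 = \frac{1}{7} \cdot 1 + 65 = \frac{1}{7} + 65 = \frac{456}{7}$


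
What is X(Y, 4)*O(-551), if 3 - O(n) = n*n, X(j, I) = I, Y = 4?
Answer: -1214392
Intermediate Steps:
O(n) = 3 - n² (O(n) = 3 - n*n = 3 - n²)
X(Y, 4)*O(-551) = 4*(3 - 1*(-551)²) = 4*(3 - 1*303601) = 4*(3 - 303601) = 4*(-303598) = -1214392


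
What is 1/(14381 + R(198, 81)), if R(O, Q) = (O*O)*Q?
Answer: 1/3189905 ≈ 3.1349e-7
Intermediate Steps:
R(O, Q) = Q*O² (R(O, Q) = O²*Q = Q*O²)
1/(14381 + R(198, 81)) = 1/(14381 + 81*198²) = 1/(14381 + 81*39204) = 1/(14381 + 3175524) = 1/3189905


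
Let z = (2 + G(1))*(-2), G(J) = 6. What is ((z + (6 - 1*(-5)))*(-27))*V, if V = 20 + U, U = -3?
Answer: 2295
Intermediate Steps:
V = 17 (V = 20 - 3 = 17)
z = -16 (z = (2 + 6)*(-2) = 8*(-2) = -16)
((z + (6 - 1*(-5)))*(-27))*V = ((-16 + (6 - 1*(-5)))*(-27))*17 = ((-16 + (6 + 5))*(-27))*17 = ((-16 + 11)*(-27))*17 = -5*(-27)*17 = 135*17 = 2295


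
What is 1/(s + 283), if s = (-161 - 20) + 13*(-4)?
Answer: 1/50 ≈ 0.020000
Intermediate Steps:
s = -233 (s = -181 - 52 = -233)
1/(s + 283) = 1/(-233 + 283) = 1/50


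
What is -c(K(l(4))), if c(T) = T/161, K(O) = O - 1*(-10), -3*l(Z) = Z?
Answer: -26/483 ≈ -0.053830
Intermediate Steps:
l(Z) = -Z/3
K(O) = 10 + O (K(O) = O + 10 = 10 + O)
c(T) = T/161 (c(T) = T*(1/161) = T/161)
-c(K(l(4))) = -(10 - ⅓*4)/161 = -(10 - 4/3)/161 = -26/(161*3) = -1*26/483 = -26/483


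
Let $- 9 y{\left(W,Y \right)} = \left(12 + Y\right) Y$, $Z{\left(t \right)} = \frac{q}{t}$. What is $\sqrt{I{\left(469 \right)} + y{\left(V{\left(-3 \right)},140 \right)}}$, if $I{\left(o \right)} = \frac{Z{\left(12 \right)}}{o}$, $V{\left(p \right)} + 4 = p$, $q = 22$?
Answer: $\frac{i \sqrt{18723049366}}{2814} \approx 48.625 i$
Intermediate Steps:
$V{\left(p \right)} = -4 + p$
$Z{\left(t \right)} = \frac{22}{t}$
$y{\left(W,Y \right)} = - \frac{Y \left(12 + Y\right)}{9}$ ($y{\left(W,Y \right)} = - \frac{\left(12 + Y\right) Y}{9} = - \frac{Y \left(12 + Y\right)}{9}$)
$I{\left(o \right)} = \frac{11}{6 o}$ ($I{\left(o \right)} = \frac{22 \cdot \frac{1}{12}}{o} = \frac{11}{6 o}$)
$\sqrt{I{\left(469 \right)} + y{\left(V{\left(-3 \right)},140 \right)}} = \sqrt{\frac{11}{6 \cdot 469} - \frac{140 \left(12 + 140\right)}{9}} = \sqrt{\frac{11}{6} \cdot \frac{1}{469} - \frac{140}{9} \cdot 152} = \sqrt{\frac{11}{2814} - \frac{21280}{9}} = \sqrt{- \frac{19960607}{8442}} = \frac{i \sqrt{18723049366}}{2814}$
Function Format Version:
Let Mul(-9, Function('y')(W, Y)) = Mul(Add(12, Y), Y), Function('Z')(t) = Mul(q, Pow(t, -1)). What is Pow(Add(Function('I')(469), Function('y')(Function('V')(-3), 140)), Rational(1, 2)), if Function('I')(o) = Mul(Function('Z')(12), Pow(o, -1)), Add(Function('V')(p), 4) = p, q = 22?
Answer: Mul(Rational(1, 2814), I, Pow(18723049366, Rational(1, 2))) ≈ Mul(48.625, I)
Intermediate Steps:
Function('V')(p) = Add(-4, p)
Function('Z')(t) = Mul(22, Pow(t, -1))
Function('y')(W, Y) = Mul(Rational(-1, 9), Y, Add(12, Y)) (Function('y')(W, Y) = Mul(Rational(-1, 9), Mul(Add(12, Y), Y)) = Mul(Rational(-1, 9), Mul(Y, Add(12, Y))) = Mul(Rational(-1, 9), Y, Add(12, Y)))
Function('I')(o) = Mul(Rational(11, 6), Pow(o, -1)) (Function('I')(o) = Mul(Mul(22, Pow(12, -1)), Pow(o, -1)) = Mul(Mul(22, Rational(1, 12)), Pow(o, -1)) = Mul(Rational(11, 6), Pow(o, -1)))
Pow(Add(Function('I')(469), Function('y')(Function('V')(-3), 140)), Rational(1, 2)) = Pow(Add(Mul(Rational(11, 6), Pow(469, -1)), Mul(Rational(-1, 9), 140, Add(12, 140))), Rational(1, 2)) = Pow(Add(Mul(Rational(11, 6), Rational(1, 469)), Mul(Rational(-1, 9), 140, 152)), Rational(1, 2)) = Pow(Add(Rational(11, 2814), Rational(-21280, 9)), Rational(1, 2)) = Pow(Rational(-19960607, 8442), Rational(1, 2)) = Mul(Rational(1, 2814), I, Pow(18723049366, Rational(1, 2)))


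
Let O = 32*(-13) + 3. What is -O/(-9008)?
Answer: -413/9008 ≈ -0.045848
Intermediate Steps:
O = -413 (O = -416 + 3 = -413)
-O/(-9008) = -(-413)/(-9008) = -(-413)*(-1)/9008 = -1*413/9008 = -413/9008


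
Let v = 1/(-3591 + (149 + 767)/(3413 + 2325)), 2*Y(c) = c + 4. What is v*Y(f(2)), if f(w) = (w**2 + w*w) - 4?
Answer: -11476/10302121 ≈ -0.0011139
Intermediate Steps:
f(w) = -4 + 2*w**2 (f(w) = (w**2 + w**2) - 4 = 2*w**2 - 4 = -4 + 2*w**2)
Y(c) = 2 + c/2 (Y(c) = (c + 4)/2 = (4 + c)/2 = 2 + c/2)
v = -2869/10302121 (v = 1/(-3591 + 916/5738) = 1/(-3591 + 916*(1/5738)) = 1/(-3591 + 458/2869) = 1/(-10302121/2869) = -2869/10302121 ≈ -0.00027849)
v*Y(f(2)) = -2869*(2 + (-4 + 2*2**2)/2)/10302121 = -2869*(2 + (-4 + 2*4)/2)/10302121 = -2869*(2 + (-4 + 8)/2)/10302121 = -2869*(2 + (1/2)*4)/10302121 = -2869*(2 + 2)/10302121 = -2869/10302121*4 = -11476/10302121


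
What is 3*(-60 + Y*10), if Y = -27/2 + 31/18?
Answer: -1600/3 ≈ -533.33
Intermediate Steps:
Y = -106/9 (Y = -27*½ + 31*(1/18) = -27/2 + 31/18 = -106/9 ≈ -11.778)
3*(-60 + Y*10) = 3*(-60 - 106/9*10) = 3*(-60 - 1060/9) = 3*(-1600/9) = -1600/3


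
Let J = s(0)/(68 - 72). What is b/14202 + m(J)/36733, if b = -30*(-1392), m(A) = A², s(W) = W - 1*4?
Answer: 85221349/28982337 ≈ 2.9405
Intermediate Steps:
s(W) = -4 + W (s(W) = W - 4 = -4 + W)
J = 1 (J = (-4 + 0)/(68 - 72) = -4/(-4) = -4*(-¼) = 1)
b = 41760
b/14202 + m(J)/36733 = 41760/14202 + 1²/36733 = 41760*(1/14202) + 1*(1/36733) = 2320/789 + 1/36733 = 85221349/28982337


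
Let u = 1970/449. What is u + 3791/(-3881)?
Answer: 5943411/1742569 ≈ 3.4107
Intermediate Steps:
u = 1970/449 (u = 1970*(1/449) = 1970/449 ≈ 4.3875)
u + 3791/(-3881) = 1970/449 + 3791/(-3881) = 1970/449 + 3791*(-1/3881) = 1970/449 - 3791/3881 = 5943411/1742569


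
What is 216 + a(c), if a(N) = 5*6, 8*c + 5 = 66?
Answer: 246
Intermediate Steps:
c = 61/8 (c = -5/8 + (⅛)*66 = -5/8 + 33/4 = 61/8 ≈ 7.6250)
a(N) = 30
216 + a(c) = 216 + 30 = 246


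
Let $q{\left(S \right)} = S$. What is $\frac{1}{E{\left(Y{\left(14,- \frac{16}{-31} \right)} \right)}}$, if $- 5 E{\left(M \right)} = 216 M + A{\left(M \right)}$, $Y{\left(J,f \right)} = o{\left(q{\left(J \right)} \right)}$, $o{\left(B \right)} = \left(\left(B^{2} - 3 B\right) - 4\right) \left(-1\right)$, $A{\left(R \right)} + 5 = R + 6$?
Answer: $\frac{5}{32549} \approx 0.00015361$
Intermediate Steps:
$A{\left(R \right)} = 1 + R$ ($A{\left(R \right)} = -5 + \left(R + 6\right) = -5 + \left(6 + R\right) = 1 + R$)
$o{\left(B \right)} = 4 - B^{2} + 3 B$ ($o{\left(B \right)} = \left(-4 + B^{2} - 3 B\right) \left(-1\right) = 4 - B^{2} + 3 B$)
$Y{\left(J,f \right)} = 4 - J^{2} + 3 J$
$E{\left(M \right)} = - \frac{1}{5} - \frac{217 M}{5}$ ($E{\left(M \right)} = - \frac{216 M + \left(1 + M\right)}{5} = - \frac{1 + 217 M}{5} = - \frac{1}{5} - \frac{217 M}{5}$)
$\frac{1}{E{\left(Y{\left(14,- \frac{16}{-31} \right)} \right)}} = \frac{1}{- \frac{1}{5} - \frac{217 \left(4 - 14^{2} + 3 \cdot 14\right)}{5}} = \frac{1}{- \frac{1}{5} - \frac{217 \left(4 - 196 + 42\right)}{5}} = \frac{1}{- \frac{1}{5} - -6510} = \frac{1}{- \frac{1}{5} + 6510} = \frac{1}{\frac{32549}{5}} = \frac{5}{32549}$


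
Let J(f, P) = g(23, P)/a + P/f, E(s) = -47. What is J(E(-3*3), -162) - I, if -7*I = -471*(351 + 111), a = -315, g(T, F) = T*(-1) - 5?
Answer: -65739412/2115 ≈ -31082.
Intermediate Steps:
g(T, F) = -5 - T (g(T, F) = -T - 5 = -5 - T)
J(f, P) = 4/45 + P/f (J(f, P) = (-5 - 1*23)/(-315) + P/f = (-5 - 23)*(-1/315) + P/f = -28*(-1/315) + P/f = 4/45 + P/f)
I = 31086 (I = -(-471)*(351 + 111)/7 = -(-471)*462/7 = -⅐*(-217602) = 31086)
J(E(-3*3), -162) - I = (4/45 - 162/(-47)) - 1*31086 = (4/45 - 162*(-1/47)) - 31086 = (4/45 + 162/47) - 31086 = 7478/2115 - 31086 = -65739412/2115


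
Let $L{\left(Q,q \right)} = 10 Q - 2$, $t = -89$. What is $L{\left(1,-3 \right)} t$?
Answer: $-712$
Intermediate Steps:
$L{\left(Q,q \right)} = -2 + 10 Q$
$L{\left(1,-3 \right)} t = \left(-2 + 10 \cdot 1\right) \left(-89\right) = \left(-2 + 10\right) \left(-89\right) = 8 \left(-89\right) = -712$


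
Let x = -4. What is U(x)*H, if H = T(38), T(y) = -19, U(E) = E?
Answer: 76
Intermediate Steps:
H = -19
U(x)*H = -4*(-19) = 76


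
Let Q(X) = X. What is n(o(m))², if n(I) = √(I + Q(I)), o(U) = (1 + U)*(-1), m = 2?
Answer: -6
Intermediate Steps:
o(U) = -1 - U
n(I) = √2*√I (n(I) = √(I + I) = √(2*I) = √2*√I)
n(o(m))² = (√2*√(-1 - 1*2))² = (√2*√(-1 - 2))² = (√2*√(-3))² = (√2*(I*√3))² = (I*√6)² = -6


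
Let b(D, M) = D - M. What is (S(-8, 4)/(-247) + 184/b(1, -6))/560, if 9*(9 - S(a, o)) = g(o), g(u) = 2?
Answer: 408479/8714160 ≈ 0.046875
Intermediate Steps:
S(a, o) = 79/9 (S(a, o) = 9 - ⅑*2 = 9 - 2/9 = 79/9)
(S(-8, 4)/(-247) + 184/b(1, -6))/560 = ((79/9)/(-247) + 184/(1 - 1*(-6)))/560 = ((79/9)*(-1/247) + 184/(1 + 6))*(1/560) = (-79/2223 + 184/7)*(1/560) = (408479/15561)*(1/560) = 408479/8714160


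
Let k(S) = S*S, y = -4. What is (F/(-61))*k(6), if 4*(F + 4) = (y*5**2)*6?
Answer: 5544/61 ≈ 90.885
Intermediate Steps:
k(S) = S**2
F = -154 (F = -4 + (-4*5**2*6)/4 = -4 + (-4*25*6)/4 = -4 + (-100*6)/4 = -4 + (1/4)*(-600) = -4 - 150 = -154)
(F/(-61))*k(6) = -154/(-61)*6**2 = -154*(-1/61)*36 = (154/61)*36 = 5544/61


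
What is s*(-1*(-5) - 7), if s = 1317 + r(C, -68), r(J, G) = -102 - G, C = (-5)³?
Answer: -2566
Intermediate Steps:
C = -125
s = 1283 (s = 1317 + (-102 - 1*(-68)) = 1317 + (-102 + 68) = 1317 - 34 = 1283)
s*(-1*(-5) - 7) = 1283*(-1*(-5) - 7) = 1283*(5 - 7) = 1283*(-2) = -2566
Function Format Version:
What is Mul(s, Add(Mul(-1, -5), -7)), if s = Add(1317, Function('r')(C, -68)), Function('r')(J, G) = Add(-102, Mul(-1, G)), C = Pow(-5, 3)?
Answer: -2566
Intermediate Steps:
C = -125
s = 1283 (s = Add(1317, Add(-102, Mul(-1, -68))) = Add(1317, Add(-102, 68)) = Add(1317, -34) = 1283)
Mul(s, Add(Mul(-1, -5), -7)) = Mul(1283, Add(Mul(-1, -5), -7)) = Mul(1283, Add(5, -7)) = Mul(1283, -2) = -2566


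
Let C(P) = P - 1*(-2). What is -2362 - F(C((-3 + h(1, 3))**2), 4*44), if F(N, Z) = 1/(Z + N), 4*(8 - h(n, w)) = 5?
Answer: -7258442/3073 ≈ -2362.0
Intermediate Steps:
h(n, w) = 27/4 (h(n, w) = 8 - 1/4*5 = 8 - 5/4 = 27/4)
C(P) = 2 + P (C(P) = P + 2 = 2 + P)
F(N, Z) = 1/(N + Z)
-2362 - F(C((-3 + h(1, 3))**2), 4*44) = -2362 - 1/((2 + (-3 + 27/4)**2) + 4*44) = -2362 - 1/((2 + (15/4)**2) + 176) = -2362 - 1/((2 + 225/16) + 176) = -2362 - 1/(257/16 + 176) = -2362 - 1/3073/16 = -2362 - 1*16/3073 = -2362 - 16/3073 = -7258442/3073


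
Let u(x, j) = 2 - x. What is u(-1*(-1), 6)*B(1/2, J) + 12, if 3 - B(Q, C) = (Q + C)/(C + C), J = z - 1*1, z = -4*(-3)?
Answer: 637/44 ≈ 14.477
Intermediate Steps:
z = 12
J = 11 (J = 12 - 1*1 = 12 - 1 = 11)
B(Q, C) = 3 - (C + Q)/(2*C) (B(Q, C) = 3 - (Q + C)/(C + C) = 3 - (C + Q)/(2*C))
u(-1*(-1), 6)*B(1/2, J) + 12 = (2 - (-1)*(-1))*((½)*(-1/2 + 5*11)/11) + 12 = (2 - 1*1)*((½)*(1/11)*(-1*½ + 55)) + 12 = (2 - 1)*((½)*(1/11)*(-½ + 55)) + 12 = 1*((½)*(1/11)*(109/2)) + 12 = 1*(109/44) + 12 = 109/44 + 12 = 637/44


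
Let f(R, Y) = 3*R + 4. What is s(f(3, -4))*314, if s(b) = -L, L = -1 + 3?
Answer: -628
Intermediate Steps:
L = 2
f(R, Y) = 4 + 3*R
s(b) = -2 (s(b) = -1*2 = -2)
s(f(3, -4))*314 = -2*314 = -628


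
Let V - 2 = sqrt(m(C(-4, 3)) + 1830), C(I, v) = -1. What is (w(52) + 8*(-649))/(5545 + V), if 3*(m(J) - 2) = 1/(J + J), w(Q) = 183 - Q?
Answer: -168440202/184604263 + 5061*sqrt(65946)/184604263 ≈ -0.90540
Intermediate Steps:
m(J) = 2 + 1/(6*J) (m(J) = 2 + 1/(3*(J + J)) = 2 + 1/(3*((2*J))) = 2 + (1/(2*J))/3 = 2 + 1/(6*J))
V = 2 + sqrt(65946)/6 (V = 2 + sqrt((2 + (1/6)/(-1)) + 1830) = 2 + sqrt((2 + (1/6)*(-1)) + 1830) = 2 + sqrt((2 - 1/6) + 1830) = 2 + sqrt(11/6 + 1830) = 2 + sqrt(10991/6) = 2 + sqrt(65946)/6 ≈ 44.800)
(w(52) + 8*(-649))/(5545 + V) = ((183 - 1*52) + 8*(-649))/(5545 + (2 + sqrt(65946)/6)) = ((183 - 52) - 5192)/(5547 + sqrt(65946)/6) = (131 - 5192)/(5547 + sqrt(65946)/6) = -5061/(5547 + sqrt(65946)/6)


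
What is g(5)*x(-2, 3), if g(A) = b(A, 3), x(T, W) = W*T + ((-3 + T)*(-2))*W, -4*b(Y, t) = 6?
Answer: -36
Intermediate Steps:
b(Y, t) = -3/2 (b(Y, t) = -¼*6 = -3/2)
x(T, W) = T*W + W*(6 - 2*T) (x(T, W) = T*W + (6 - 2*T)*W = T*W + W*(6 - 2*T))
g(A) = -3/2
g(5)*x(-2, 3) = -9*(6 - 1*(-2))/2 = -9*(6 + 2)/2 = -9*8/2 = -3/2*24 = -36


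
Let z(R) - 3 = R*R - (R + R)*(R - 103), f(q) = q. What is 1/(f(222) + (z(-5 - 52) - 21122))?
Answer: -1/35888 ≈ -2.7864e-5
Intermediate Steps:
z(R) = 3 + R² - 2*R*(-103 + R) (z(R) = 3 + (R*R - (R + R)*(R - 103)) = 3 + (R² - 2*R*(-103 + R)) = 3 + R² - 2*R*(-103 + R))
1/(f(222) + (z(-5 - 52) - 21122)) = 1/(222 + ((3 - (-5 - 52)² + 206*(-5 - 52)) - 21122)) = 1/(222 + ((3 - 1*(-57)² + 206*(-57)) - 21122)) = 1/(222 + ((3 - 1*3249 - 11742) - 21122)) = 1/(222 + ((3 - 3249 - 11742) - 21122)) = 1/(222 + (-14988 - 21122)) = 1/(222 - 36110) = 1/(-35888) = -1/35888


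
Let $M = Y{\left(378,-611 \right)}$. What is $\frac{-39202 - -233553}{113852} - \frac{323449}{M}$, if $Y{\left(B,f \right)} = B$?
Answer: $- \frac{2625132205}{3074004} \approx -853.98$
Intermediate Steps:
$M = 378$
$\frac{-39202 - -233553}{113852} - \frac{323449}{M} = \frac{-39202 - -233553}{113852} - \frac{323449}{378} = \left(-39202 + 233553\right) \frac{1}{113852} - \frac{46207}{54} = 194351 \cdot \frac{1}{113852} - \frac{46207}{54} = \frac{194351}{113852} - \frac{46207}{54} = - \frac{2625132205}{3074004}$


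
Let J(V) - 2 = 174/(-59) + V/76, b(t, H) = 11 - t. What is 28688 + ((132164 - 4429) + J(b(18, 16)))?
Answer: 701396063/4484 ≈ 1.5642e+5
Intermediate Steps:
J(V) = -56/59 + V/76 (J(V) = 2 + (174/(-59) + V/76) = 2 + (174*(-1/59) + V*(1/76)) = 2 + (-174/59 + V/76) = -56/59 + V/76)
28688 + ((132164 - 4429) + J(b(18, 16))) = 28688 + ((132164 - 4429) + (-56/59 + (11 - 1*18)/76)) = 28688 + (127735 + (-56/59 + (11 - 18)/76)) = 28688 + (127735 + (-56/59 + (1/76)*(-7))) = 28688 + (127735 + (-56/59 - 7/76)) = 28688 + (127735 - 4669/4484) = 28688 + 572759071/4484 = 701396063/4484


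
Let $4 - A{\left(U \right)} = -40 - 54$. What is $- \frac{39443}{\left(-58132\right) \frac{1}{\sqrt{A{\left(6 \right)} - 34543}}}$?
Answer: $\frac{3273769 i \sqrt{5}}{58132} \approx 125.93 i$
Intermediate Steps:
$A{\left(U \right)} = 98$ ($A{\left(U \right)} = 4 - \left(-40 - 54\right) = 4 - -94 = 4 + 94 = 98$)
$- \frac{39443}{\left(-58132\right) \frac{1}{\sqrt{A{\left(6 \right)} - 34543}}} = - \frac{39443}{\left(-58132\right) \frac{1}{\sqrt{98 - 34543}}} = - \frac{39443}{\left(-58132\right) \frac{1}{\sqrt{-34445}}} = - \frac{39443}{\left(-58132\right) \frac{1}{83 i \sqrt{5}}} = - \frac{39443}{\left(-58132\right) \left(- \frac{i \sqrt{5}}{415}\right)} = - \frac{39443}{\frac{58132}{415} i \sqrt{5}} = - 39443 \left(- \frac{83 i \sqrt{5}}{58132}\right) = \frac{3273769 i \sqrt{5}}{58132}$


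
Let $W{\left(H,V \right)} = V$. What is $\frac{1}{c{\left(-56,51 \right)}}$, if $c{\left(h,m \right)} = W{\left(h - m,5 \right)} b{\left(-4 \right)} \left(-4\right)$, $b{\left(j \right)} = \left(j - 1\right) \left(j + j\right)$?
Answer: $- \frac{1}{800} \approx -0.00125$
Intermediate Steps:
$b{\left(j \right)} = 2 j \left(-1 + j\right)$ ($b{\left(j \right)} = \left(-1 + j\right) 2 j = 2 j \left(-1 + j\right)$)
$c{\left(h,m \right)} = -800$ ($c{\left(h,m \right)} = 5 \cdot 2 \left(-4\right) \left(-1 - 4\right) \left(-4\right) = 5 \cdot 2 \left(-4\right) \left(-5\right) \left(-4\right) = 5 \cdot 40 \left(-4\right) = 200 \left(-4\right) = -800$)
$\frac{1}{c{\left(-56,51 \right)}} = \frac{1}{-800} = - \frac{1}{800}$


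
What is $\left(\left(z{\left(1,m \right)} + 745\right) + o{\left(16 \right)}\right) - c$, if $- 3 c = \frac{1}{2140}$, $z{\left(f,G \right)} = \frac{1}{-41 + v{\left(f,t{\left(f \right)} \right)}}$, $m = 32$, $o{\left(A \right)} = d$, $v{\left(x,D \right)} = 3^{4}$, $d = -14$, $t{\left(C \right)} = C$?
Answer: $\frac{9386363}{12840} \approx 731.03$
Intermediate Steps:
$v{\left(x,D \right)} = 81$
$o{\left(A \right)} = -14$
$z{\left(f,G \right)} = \frac{1}{40}$ ($z{\left(f,G \right)} = \frac{1}{-41 + 81} = \frac{1}{40}$)
$c = - \frac{1}{6420}$ ($c = - \frac{1}{3 \cdot 2140} = \left(- \frac{1}{3}\right) \frac{1}{2140} = - \frac{1}{6420} \approx -0.00015576$)
$\left(\left(z{\left(1,m \right)} + 745\right) + o{\left(16 \right)}\right) - c = \left(\left(\frac{1}{40} + 745\right) - 14\right) - - \frac{1}{6420} = \left(\frac{29801}{40} - 14\right) + \frac{1}{6420} = \frac{29241}{40} + \frac{1}{6420} = \frac{9386363}{12840}$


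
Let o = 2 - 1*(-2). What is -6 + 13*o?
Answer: 46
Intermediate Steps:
o = 4 (o = 2 + 2 = 4)
-6 + 13*o = -6 + 13*4 = -6 + 52 = 46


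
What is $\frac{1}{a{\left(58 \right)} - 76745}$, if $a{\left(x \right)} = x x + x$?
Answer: $- \frac{1}{73323} \approx -1.3638 \cdot 10^{-5}$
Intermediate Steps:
$a{\left(x \right)} = x + x^{2}$ ($a{\left(x \right)} = x^{2} + x = x + x^{2}$)
$\frac{1}{a{\left(58 \right)} - 76745} = \frac{1}{58 \left(1 + 58\right) - 76745} = \frac{1}{58 \cdot 59 - 76745} = \frac{1}{3422 - 76745} = \frac{1}{-73323} = - \frac{1}{73323}$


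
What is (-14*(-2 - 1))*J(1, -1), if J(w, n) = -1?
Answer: -42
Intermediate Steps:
(-14*(-2 - 1))*J(1, -1) = -14*(-2 - 1)*(-1) = -14*(-3)*(-1) = 42*(-1) = -42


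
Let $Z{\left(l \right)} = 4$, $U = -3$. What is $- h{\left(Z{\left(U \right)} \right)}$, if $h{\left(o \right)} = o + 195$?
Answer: $-199$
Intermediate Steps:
$h{\left(o \right)} = 195 + o$
$- h{\left(Z{\left(U \right)} \right)} = - (195 + 4) = \left(-1\right) 199 = -199$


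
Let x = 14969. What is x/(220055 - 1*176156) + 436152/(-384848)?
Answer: -1673230867/2111805294 ≈ -0.79232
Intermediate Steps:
x/(220055 - 1*176156) + 436152/(-384848) = 14969/(220055 - 1*176156) + 436152/(-384848) = 14969/(220055 - 176156) + 436152*(-1/384848) = 14969/43899 - 54519/48106 = -1673230867/2111805294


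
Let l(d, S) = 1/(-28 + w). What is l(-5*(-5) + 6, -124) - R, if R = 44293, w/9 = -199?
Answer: -80568968/1819 ≈ -44293.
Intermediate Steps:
w = -1791 (w = 9*(-199) = -1791)
l(d, S) = -1/1819 (l(d, S) = 1/(-28 - 1791) = 1/(-1819) = -1/1819)
l(-5*(-5) + 6, -124) - R = -1/1819 - 1*44293 = -1/1819 - 44293 = -80568968/1819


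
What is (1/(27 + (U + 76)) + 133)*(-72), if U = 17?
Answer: -47883/5 ≈ -9576.6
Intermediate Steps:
(1/(27 + (U + 76)) + 133)*(-72) = (1/(27 + (17 + 76)) + 133)*(-72) = (1/(27 + 93) + 133)*(-72) = (1/120 + 133)*(-72) = (15961/120)*(-72) = -47883/5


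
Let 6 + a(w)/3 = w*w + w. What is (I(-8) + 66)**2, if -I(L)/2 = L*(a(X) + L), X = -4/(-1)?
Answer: 372100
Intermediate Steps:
X = 4 (X = -4*(-1) = 4)
a(w) = -18 + 3*w + 3*w**2 (a(w) = -18 + 3*(w*w + w) = -18 + 3*(w**2 + w) = -18 + 3*(w + w**2) = -18 + (3*w + 3*w**2) = -18 + 3*w + 3*w**2)
I(L) = -2*L*(42 + L) (I(L) = -2*L*((-18 + 3*4 + 3*4**2) + L) = -2*L*((-18 + 12 + 3*16) + L) = -2*L*((-18 + 12 + 48) + L) = -2*L*(42 + L))
(I(-8) + 66)**2 = (-2*(-8)*(42 - 8) + 66)**2 = (-2*(-8)*34 + 66)**2 = (544 + 66)**2 = 610**2 = 372100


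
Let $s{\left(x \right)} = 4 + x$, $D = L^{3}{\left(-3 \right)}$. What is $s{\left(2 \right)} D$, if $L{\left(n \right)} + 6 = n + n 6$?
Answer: $-118098$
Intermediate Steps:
$L{\left(n \right)} = -6 + 7 n$ ($L{\left(n \right)} = -6 + \left(n + n 6\right) = -6 + \left(n + 6 n\right) = -6 + 7 n$)
$D = -19683$ ($D = \left(-6 + 7 \left(-3\right)\right)^{3} = \left(-6 - 21\right)^{3} = \left(-27\right)^{3} = -19683$)
$s{\left(2 \right)} D = \left(4 + 2\right) \left(-19683\right) = 6 \left(-19683\right) = -118098$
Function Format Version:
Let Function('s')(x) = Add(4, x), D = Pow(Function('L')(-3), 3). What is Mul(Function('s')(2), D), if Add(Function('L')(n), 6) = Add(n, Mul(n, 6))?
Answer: -118098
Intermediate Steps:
Function('L')(n) = Add(-6, Mul(7, n)) (Function('L')(n) = Add(-6, Add(n, Mul(n, 6))) = Add(-6, Add(n, Mul(6, n))) = Add(-6, Mul(7, n)))
D = -19683 (D = Pow(Add(-6, Mul(7, -3)), 3) = Pow(Add(-6, -21), 3) = Pow(-27, 3) = -19683)
Mul(Function('s')(2), D) = Mul(Add(4, 2), -19683) = Mul(6, -19683) = -118098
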